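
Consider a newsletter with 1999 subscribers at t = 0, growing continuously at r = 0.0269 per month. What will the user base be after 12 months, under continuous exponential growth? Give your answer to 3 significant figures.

P(12) = 1999 · e^(0.0269·12) = 1999 · e^(0.3228)
= 1999 · 1.38099 ≈ 2760.6

≈ 2,760 subscribers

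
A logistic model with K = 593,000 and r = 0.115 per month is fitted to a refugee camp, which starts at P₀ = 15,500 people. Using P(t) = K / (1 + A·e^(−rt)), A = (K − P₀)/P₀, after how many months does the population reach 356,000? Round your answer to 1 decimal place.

t ≈ 35.0 months

A = (593000 − 15500)/15500 = 37.25806
356000 = 593000/(1 + 37.25806·e^(−0.115t)) → 1 + 37.25806·e^(−0.115t) = 1.66573
e^(−0.115t) = 0.017868 → t = ln(55.9657)/0.115 = 4.02474/0.115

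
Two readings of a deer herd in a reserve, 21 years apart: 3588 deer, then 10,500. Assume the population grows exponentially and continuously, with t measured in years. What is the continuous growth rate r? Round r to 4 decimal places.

10500 = 3588 · e^(r·21)
e^(21r) = 10500/3588 = 2.92642
r = ln(2.92642) / 21 = 1.07378 / 21

r ≈ 0.0511 per year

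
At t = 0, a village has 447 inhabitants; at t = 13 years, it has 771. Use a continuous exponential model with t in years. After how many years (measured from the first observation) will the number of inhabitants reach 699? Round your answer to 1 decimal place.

t ≈ 10.7 years

r = ln(771/447) / 13 ≈ 0.041933 per year
t = ln(699/447) / r = 0.44709 / 0.041933 ≈ 10.662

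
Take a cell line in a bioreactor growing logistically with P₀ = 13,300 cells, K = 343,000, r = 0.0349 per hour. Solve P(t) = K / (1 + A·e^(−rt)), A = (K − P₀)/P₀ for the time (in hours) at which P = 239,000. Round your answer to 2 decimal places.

A = (343000 − 13300)/13300 = 24.78947
239000 = 343000/(1 + 24.78947·e^(−0.0349t)) → 1 + 24.78947·e^(−0.0349t) = 1.43515
e^(−0.0349t) = 0.017554 → t = ln(56.96812)/0.0349 = 4.04249/0.0349

t ≈ 115.83 hours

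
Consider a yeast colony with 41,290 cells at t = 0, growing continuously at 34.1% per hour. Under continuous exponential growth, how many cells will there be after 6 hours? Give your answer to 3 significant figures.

P(6) = 41290 · e^(0.341·6) = 41290 · e^(2.046)
= 41290 · 7.73689 ≈ 319456.25

≈ 319,000 cells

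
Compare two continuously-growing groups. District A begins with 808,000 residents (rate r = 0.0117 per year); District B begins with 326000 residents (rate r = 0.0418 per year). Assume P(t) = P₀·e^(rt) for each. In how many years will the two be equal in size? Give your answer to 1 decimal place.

808000·e^(0.0117t) = 326000·e^(0.0418t)
808000/326000 = e^((0.0418 − 0.0117)t) → ln(2.47853) = 0.0301·t
t = 0.90766 / 0.0301

t ≈ 30.2 years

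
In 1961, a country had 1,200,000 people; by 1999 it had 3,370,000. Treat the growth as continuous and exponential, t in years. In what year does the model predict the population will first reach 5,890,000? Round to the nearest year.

r = ln(3370000/1200000) / 38 = 1.03259/38 ≈ 0.027173 per year
t = ln(5890000/1200000) / r = 1.59093/0.027173 ≈ 58.55 years after 1961

year 2020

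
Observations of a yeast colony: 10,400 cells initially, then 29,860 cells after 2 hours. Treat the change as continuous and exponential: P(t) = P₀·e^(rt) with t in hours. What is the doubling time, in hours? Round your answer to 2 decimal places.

r = ln(29860/10400) / 2 = ln(2.87115) / 2 ≈ 0.527357 per hour
doubling time = ln 2 / |r| = 0.69315 / 0.527357

doubling time ≈ 1.31 hours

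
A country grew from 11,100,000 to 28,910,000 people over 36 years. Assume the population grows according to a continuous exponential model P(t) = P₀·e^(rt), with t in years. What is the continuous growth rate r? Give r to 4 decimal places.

r ≈ 0.0266 per year

28910000 = 11100000 · e^(r·36)
e^(36r) = 28910000/11100000 = 2.6045
r = ln(2.6045) / 36 = 0.95724 / 36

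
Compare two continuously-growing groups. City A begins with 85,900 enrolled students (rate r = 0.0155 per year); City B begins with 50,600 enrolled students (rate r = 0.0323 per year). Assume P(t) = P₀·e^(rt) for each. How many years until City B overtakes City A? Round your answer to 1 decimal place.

t ≈ 31.5 years

85900·e^(0.0155t) = 50600·e^(0.0323t)
85900/50600 = e^((0.0323 − 0.0155)t) → ln(1.69763) = 0.0168·t
t = 0.52923 / 0.0168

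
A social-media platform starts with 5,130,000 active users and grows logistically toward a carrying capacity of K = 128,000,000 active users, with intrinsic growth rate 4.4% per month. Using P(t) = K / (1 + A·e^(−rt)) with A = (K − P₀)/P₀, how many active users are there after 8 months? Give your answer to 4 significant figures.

A = (128000000 − 5130000)/5130000 = 23.95127
P(8) = 128000000 / (1 + 23.95127·e^(−0.044·8)) = 128000000 / (1 + 23.95127·0.70328)
= 128000000 / 17.84445 ≈ 7173098.63

≈ 7,173,000 active users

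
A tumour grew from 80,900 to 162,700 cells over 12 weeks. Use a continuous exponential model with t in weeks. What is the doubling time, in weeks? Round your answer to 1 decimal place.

r = ln(162700/80900) / 12 = ln(2.01112) / 12 ≈ 0.058225 per week
doubling time = ln 2 / |r| = 0.69315 / 0.058225

doubling time ≈ 11.9 weeks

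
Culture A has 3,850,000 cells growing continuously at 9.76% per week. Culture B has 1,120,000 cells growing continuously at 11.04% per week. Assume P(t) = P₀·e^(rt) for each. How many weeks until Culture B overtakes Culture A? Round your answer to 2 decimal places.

t ≈ 96.46 weeks

3850000·e^(0.0976t) = 1120000·e^(0.1104t)
3850000/1120000 = e^((0.1104 − 0.0976)t) → ln(3.4375) = 0.0128·t
t = 1.23474 / 0.0128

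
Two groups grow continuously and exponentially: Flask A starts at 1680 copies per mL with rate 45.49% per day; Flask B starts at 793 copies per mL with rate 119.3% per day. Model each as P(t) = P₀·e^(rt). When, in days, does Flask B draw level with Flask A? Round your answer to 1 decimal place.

1680·e^(0.4549t) = 793·e^(1.193t)
1680/793 = e^((1.193 − 0.4549)t) → ln(2.11854) = 0.7381·t
t = 0.75073 / 0.7381

t ≈ 1.0 days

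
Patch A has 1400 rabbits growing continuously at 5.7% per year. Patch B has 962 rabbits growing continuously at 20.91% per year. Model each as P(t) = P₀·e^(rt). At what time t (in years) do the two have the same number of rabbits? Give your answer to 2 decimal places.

t ≈ 2.47 years

1400·e^(0.057t) = 962·e^(0.2091t)
1400/962 = e^((0.2091 − 0.057)t) → ln(1.4553) = 0.1521·t
t = 0.37521 / 0.1521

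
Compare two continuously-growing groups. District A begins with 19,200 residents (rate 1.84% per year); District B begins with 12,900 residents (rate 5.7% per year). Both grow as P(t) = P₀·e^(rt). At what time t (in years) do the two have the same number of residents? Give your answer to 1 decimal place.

19200·e^(0.0184t) = 12900·e^(0.057t)
19200/12900 = e^((0.057 − 0.0184)t) → ln(1.48837) = 0.0386·t
t = 0.39768 / 0.0386

t ≈ 10.3 years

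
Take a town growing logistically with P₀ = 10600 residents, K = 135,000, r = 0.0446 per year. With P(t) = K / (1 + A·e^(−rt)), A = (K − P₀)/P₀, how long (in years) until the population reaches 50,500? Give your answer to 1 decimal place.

A = (135000 − 10600)/10600 = 11.73585
50500 = 135000/(1 + 11.73585·e^(−0.0446t)) → 1 + 11.73585·e^(−0.0446t) = 2.67327
e^(−0.0446t) = 0.142577 → t = ln(7.01373)/0.0446 = 1.94787/0.0446

t ≈ 43.7 years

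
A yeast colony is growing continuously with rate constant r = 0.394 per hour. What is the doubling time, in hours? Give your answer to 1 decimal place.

doubling time = ln(2) / |r| = 0.69315 / 0.394

doubling time ≈ 1.8 hours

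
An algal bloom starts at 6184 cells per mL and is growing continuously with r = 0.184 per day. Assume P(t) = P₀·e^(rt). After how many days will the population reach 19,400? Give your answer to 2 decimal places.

19400 = 6184 · e^(0.184·t)
t = ln(19400/6184) / 0.184 = ln(3.13713) / 0.184 = 1.14331 / 0.184

t ≈ 6.21 days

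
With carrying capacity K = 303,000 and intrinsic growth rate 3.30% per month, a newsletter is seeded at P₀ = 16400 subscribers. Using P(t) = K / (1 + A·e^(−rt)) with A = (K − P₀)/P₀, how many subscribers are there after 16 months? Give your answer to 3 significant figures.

≈ 26,800 subscribers

A = (303000 − 16400)/16400 = 17.47561
P(16) = 303000 / (1 + 17.47561·e^(−0.033·16)) = 303000 / (1 + 17.47561·0.589783)
= 303000 / 11.30682 ≈ 26797.98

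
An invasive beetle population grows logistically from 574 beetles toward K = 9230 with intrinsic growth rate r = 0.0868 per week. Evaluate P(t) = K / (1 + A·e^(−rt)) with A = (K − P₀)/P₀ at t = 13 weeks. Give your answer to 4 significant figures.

≈ 1,570 beetles

A = (9230 − 574)/574 = 15.08014
P(13) = 9230 / (1 + 15.08014·e^(−0.0868·13)) = 9230 / (1 + 15.08014·0.323551)
= 9230 / 5.87919 ≈ 1569.94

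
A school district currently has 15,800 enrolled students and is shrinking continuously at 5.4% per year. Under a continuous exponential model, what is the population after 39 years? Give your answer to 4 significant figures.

P(39) = 15800 · e^(-0.054·39) = 15800 · e^(-2.106)
= 15800 · 0.12172 ≈ 1923.24

≈ 1,923 enrolled students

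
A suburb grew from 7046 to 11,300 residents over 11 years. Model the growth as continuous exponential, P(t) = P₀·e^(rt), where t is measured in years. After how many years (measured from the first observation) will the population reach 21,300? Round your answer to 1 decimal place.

t ≈ 25.8 years

r = ln(11300/7046) / 11 ≈ 0.04294 per year
t = ln(21300/7046) / r = 1.10625 / 0.04294 ≈ 25.762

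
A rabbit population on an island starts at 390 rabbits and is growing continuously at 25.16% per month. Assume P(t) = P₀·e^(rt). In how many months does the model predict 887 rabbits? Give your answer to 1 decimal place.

t ≈ 3.3 months

887 = 390 · e^(0.2516·t)
t = ln(887/390) / 0.2516 = ln(2.27436) / 0.2516 = 0.8217 / 0.2516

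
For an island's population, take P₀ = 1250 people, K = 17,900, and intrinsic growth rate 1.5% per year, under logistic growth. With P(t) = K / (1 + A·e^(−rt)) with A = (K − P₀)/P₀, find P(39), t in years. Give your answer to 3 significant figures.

≈ 2,130 people

A = (17900 − 1250)/1250 = 13.32
P(39) = 17900 / (1 + 13.32·e^(−0.015·39)) = 17900 / (1 + 13.32·0.557106)
= 17900 / 8.42065 ≈ 2125.73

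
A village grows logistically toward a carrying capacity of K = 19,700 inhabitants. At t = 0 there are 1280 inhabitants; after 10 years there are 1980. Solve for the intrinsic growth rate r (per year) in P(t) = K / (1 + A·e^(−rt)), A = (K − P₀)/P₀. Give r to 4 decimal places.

r ≈ 0.0475 per year

A = (19700 − 1280)/1280 = 14.39062
1980 = 19700/(1 + 14.39062·e^(−r·10)) → e^(−10r) = (9.94949 − 1)/14.39062 = 0.621898
r = −ln(0.621898)/10 = 0.47498/10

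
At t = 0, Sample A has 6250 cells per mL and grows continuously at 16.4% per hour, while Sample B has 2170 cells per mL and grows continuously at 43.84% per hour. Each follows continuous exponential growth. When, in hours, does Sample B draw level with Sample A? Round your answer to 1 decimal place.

6250·e^(0.164t) = 2170·e^(0.4384t)
6250/2170 = e^((0.4384 − 0.164)t) → ln(2.88018) = 0.2744·t
t = 1.05785 / 0.2744

t ≈ 3.9 hours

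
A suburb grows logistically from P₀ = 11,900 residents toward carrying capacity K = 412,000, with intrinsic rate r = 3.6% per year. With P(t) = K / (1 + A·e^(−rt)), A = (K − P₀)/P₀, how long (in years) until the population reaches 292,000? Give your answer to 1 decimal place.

A = (412000 − 11900)/11900 = 33.62185
292000 = 412000/(1 + 33.62185·e^(−0.036t)) → 1 + 33.62185·e^(−0.036t) = 1.41096
e^(−0.036t) = 0.012223 → t = ln(81.81317)/0.036 = 4.40444/0.036

t ≈ 122.3 years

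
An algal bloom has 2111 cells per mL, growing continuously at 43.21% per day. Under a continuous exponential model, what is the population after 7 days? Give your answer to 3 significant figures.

≈ 43,500 cells per mL

P(7) = 2111 · e^(0.4321·7) = 2111 · e^(3.0247)
= 2111 · 20.58783 ≈ 43460.9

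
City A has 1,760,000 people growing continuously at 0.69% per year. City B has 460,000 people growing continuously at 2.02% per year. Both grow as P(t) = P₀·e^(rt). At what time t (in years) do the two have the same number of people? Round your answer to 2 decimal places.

1760000·e^(0.0069t) = 460000·e^(0.0202t)
1760000/460000 = e^((0.0202 − 0.0069)t) → ln(3.82609) = 0.0133·t
t = 1.34184 / 0.0133

t ≈ 100.89 years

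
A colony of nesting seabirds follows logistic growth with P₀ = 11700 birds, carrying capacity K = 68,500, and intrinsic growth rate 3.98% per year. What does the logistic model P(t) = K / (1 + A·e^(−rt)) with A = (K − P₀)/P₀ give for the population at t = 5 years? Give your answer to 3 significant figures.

≈ 13,800 birds

A = (68500 − 11700)/11700 = 4.8547
P(5) = 68500 / (1 + 4.8547·e^(−0.0398·5)) = 68500 / (1 + 4.8547·0.81955)
= 68500 / 4.97867 ≈ 13758.7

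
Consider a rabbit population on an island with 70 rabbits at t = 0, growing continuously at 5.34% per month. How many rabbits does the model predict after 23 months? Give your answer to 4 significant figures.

≈ 239.1 rabbits

P(23) = 70 · e^(0.0534·23) = 70 · e^(1.2282)
= 70 · 3.41508 ≈ 239.06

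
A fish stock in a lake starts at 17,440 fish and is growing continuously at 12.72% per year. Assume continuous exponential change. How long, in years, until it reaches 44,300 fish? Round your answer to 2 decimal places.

t ≈ 7.33 years

44300 = 17440 · e^(0.1272·t)
t = ln(44300/17440) / 0.1272 = ln(2.54014) / 0.1272 = 0.93222 / 0.1272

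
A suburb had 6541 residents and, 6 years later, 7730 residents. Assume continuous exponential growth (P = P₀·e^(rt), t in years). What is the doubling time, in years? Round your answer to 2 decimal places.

r = ln(7730/6541) / 6 = ln(1.18178) / 6 ≈ 0.027836 per year
doubling time = ln 2 / |r| = 0.69315 / 0.027836

doubling time ≈ 24.90 years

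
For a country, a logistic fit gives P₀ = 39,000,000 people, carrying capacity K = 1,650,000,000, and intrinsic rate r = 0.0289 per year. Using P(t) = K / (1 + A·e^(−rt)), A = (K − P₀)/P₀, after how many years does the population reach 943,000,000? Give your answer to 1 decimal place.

t ≈ 138.7 years

A = (1650000000 − 39000000)/39000000 = 41.30769
943000000 = 1650000000/(1 + 41.30769·e^(−0.0289t)) → 1 + 41.30769·e^(−0.0289t) = 1.74973
e^(−0.0289t) = 0.01815 → t = ln(55.0964)/0.0289 = 4.00908/0.0289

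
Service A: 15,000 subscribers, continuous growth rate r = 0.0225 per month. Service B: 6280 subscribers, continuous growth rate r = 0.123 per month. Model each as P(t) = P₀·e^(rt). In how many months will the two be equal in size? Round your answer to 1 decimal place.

t ≈ 8.7 months

15000·e^(0.0225t) = 6280·e^(0.123t)
15000/6280 = e^((0.123 − 0.0225)t) → ln(2.38854) = 0.1005·t
t = 0.87068 / 0.1005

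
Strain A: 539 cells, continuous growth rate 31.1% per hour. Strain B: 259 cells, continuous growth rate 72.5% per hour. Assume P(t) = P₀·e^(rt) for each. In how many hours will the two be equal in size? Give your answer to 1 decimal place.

t ≈ 1.8 hours

539·e^(0.311t) = 259·e^(0.725t)
539/259 = e^((0.725 − 0.311)t) → ln(2.08108) = 0.414·t
t = 0.73289 / 0.414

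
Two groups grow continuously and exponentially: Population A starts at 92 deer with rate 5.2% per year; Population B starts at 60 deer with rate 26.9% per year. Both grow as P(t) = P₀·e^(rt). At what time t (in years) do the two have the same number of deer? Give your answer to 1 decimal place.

92·e^(0.052t) = 60·e^(0.269t)
92/60 = e^((0.269 − 0.052)t) → ln(1.53333) = 0.217·t
t = 0.42744 / 0.217

t ≈ 2.0 years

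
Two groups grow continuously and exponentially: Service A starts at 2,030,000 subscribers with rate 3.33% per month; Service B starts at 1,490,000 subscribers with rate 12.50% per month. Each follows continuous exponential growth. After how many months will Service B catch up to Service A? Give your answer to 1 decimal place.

2030000·e^(0.0333t) = 1490000·e^(0.125t)
2030000/1490000 = e^((0.125 − 0.0333)t) → ln(1.36242) = 0.0917·t
t = 0.30926 / 0.0917

t ≈ 3.4 months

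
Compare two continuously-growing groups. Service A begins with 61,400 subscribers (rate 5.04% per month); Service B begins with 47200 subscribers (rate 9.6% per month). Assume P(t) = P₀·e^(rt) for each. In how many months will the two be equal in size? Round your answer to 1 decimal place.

t ≈ 5.8 months

61400·e^(0.0504t) = 47200·e^(0.096t)
61400/47200 = e^((0.096 − 0.0504)t) → ln(1.30085) = 0.0456·t
t = 0.26302 / 0.0456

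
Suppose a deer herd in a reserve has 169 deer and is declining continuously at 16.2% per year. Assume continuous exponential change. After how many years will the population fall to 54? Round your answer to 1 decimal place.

54 = 169 · e^(-0.162·t)
t = ln(54/169) / -0.162 = ln(0.31953) / -0.162 = -1.14091 / -0.162

t ≈ 7.0 years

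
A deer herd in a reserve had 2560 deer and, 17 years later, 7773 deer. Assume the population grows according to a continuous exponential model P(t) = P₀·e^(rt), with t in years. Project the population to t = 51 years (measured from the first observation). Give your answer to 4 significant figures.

r = ln(7773/2560) / 17 ≈ 0.065332 per year
P(51) = 2560 · e^(0.065332·51) = 2560 · 27.99278 ≈ 71661.53

≈ 71,660 deer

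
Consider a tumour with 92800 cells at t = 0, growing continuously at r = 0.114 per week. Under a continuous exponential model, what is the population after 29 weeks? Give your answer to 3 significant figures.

≈ 2,530,000 cells

P(29) = 92800 · e^(0.114·29) = 92800 · e^(3.306)
= 92800 · 27.2758 ≈ 2531194.59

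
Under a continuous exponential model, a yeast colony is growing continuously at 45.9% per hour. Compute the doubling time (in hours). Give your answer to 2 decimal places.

doubling time = ln(2) / |r| = 0.69315 / 0.459

doubling time ≈ 1.51 hours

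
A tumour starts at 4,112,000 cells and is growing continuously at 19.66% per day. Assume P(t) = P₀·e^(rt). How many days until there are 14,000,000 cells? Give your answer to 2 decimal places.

t ≈ 6.23 days

14000000 = 4112000 · e^(0.1966·t)
t = ln(14000000/4112000) / 0.1966 = ln(3.40467) / 0.1966 = 1.22515 / 0.1966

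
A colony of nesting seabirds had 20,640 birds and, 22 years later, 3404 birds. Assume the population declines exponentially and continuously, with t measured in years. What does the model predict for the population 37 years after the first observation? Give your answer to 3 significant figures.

r = ln(3404/20640) / 22 ≈ -0.081922 per year
P(37) = 20640 · e^(-0.081922·37) = 20640 · 0.04826 ≈ 996.13

≈ 996 birds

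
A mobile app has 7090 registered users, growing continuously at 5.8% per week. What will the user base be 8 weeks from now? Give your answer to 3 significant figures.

≈ 11,300 registered users

P(8) = 7090 · e^(0.058·8) = 7090 · e^(0.464)
= 7090 · 1.59042 ≈ 11276.1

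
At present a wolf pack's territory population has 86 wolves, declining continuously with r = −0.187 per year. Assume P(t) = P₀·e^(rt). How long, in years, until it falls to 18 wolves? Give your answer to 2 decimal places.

18 = 86 · e^(-0.187·t)
t = ln(18/86) / -0.187 = ln(0.2093) / -0.187 = -1.56398 / -0.187

t ≈ 8.36 years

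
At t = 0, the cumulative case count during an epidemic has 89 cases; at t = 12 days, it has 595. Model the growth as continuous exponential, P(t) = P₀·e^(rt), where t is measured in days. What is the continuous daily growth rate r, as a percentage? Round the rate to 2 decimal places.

595 = 89 · e^(r·12)
e^(12r) = 595/89 = 6.68539
r = ln(6.68539) / 12 = 1.89993 / 12

r ≈ 15.83% per day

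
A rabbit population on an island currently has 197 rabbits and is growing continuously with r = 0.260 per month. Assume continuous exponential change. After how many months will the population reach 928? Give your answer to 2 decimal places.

928 = 197 · e^(0.26·t)
t = ln(928/197) / 0.26 = ln(4.71066) / 0.26 = 1.54983 / 0.26

t ≈ 5.96 months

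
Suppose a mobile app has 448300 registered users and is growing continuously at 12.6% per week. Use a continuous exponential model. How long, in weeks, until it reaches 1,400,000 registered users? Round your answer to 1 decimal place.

1400000 = 448300 · e^(0.126·t)
t = ln(1400000/448300) / 0.126 = ln(3.12291) / 0.126 = 1.13876 / 0.126

t ≈ 9.0 weeks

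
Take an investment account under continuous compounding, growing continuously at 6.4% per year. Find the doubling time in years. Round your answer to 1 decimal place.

doubling time = ln(2) / |r| = 0.69315 / 0.064

doubling time ≈ 10.8 years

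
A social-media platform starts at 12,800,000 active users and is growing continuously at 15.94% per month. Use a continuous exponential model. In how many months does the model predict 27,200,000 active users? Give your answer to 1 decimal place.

t ≈ 4.7 months

27200000 = 12800000 · e^(0.1594·t)
t = ln(27200000/12800000) / 0.1594 = ln(2.125) / 0.1594 = 0.75377 / 0.1594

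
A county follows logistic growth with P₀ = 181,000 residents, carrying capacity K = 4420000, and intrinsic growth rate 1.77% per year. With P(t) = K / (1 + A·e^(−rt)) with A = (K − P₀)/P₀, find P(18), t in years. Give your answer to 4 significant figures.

≈ 245,100 residents

A = (4420000 − 181000)/181000 = 23.41989
P(18) = 4420000 / (1 + 23.41989·e^(−0.0177·18)) = 4420000 / (1 + 23.41989·0.727166)
= 4420000 / 18.03016 ≈ 245144.86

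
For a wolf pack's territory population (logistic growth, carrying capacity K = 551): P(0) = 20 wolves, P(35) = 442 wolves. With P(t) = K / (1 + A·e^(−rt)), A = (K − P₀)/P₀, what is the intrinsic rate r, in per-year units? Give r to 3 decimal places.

A = (551 − 20)/20 = 26.55
442 = 551/(1 + 26.55·e^(−r·35)) → e^(−35r) = (1.24661 − 1)/26.55 = 0.009288
r = −ln(0.009288)/35 = 4.67899/35

r ≈ 0.134 per year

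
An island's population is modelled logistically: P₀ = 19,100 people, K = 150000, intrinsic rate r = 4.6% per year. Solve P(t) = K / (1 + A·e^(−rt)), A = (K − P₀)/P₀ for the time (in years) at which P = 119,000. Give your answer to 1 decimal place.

t ≈ 71.1 years

A = (150000 − 19100)/19100 = 6.8534
119000 = 150000/(1 + 6.8534·e^(−0.046t)) → 1 + 6.8534·e^(−0.046t) = 1.2605
e^(−0.046t) = 0.038011 → t = ln(26.30822)/0.046 = 3.26988/0.046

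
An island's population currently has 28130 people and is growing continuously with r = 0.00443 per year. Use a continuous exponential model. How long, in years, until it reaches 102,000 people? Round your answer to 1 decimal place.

t ≈ 290.8 years

102000 = 28130 · e^(0.00443·t)
t = ln(102000/28130) / 0.00443 = ln(3.62602) / 0.00443 = 1.28814 / 0.00443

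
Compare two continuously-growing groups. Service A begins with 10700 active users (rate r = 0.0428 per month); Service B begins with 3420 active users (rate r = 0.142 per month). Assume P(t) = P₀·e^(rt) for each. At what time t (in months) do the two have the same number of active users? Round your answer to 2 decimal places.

10700·e^(0.0428t) = 3420·e^(0.142t)
10700/3420 = e^((0.142 − 0.0428)t) → ln(3.12865) = 0.0992·t
t = 1.1406 / 0.0992

t ≈ 11.50 months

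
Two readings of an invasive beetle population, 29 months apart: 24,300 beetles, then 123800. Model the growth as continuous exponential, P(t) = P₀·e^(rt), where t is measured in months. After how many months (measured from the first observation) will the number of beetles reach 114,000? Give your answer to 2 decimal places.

t ≈ 27.53 months

r = ln(123800/24300) / 29 ≈ 0.056145 per month
t = ln(114000/24300) / r = 1.54572 / 0.056145 ≈ 27.531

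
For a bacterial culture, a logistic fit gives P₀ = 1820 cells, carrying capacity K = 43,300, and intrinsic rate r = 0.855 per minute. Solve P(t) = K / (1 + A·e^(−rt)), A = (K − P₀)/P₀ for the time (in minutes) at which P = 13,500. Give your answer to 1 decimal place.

t ≈ 2.7 minutes

A = (43300 − 1820)/1820 = 22.79121
13500 = 43300/(1 + 22.79121·e^(−0.855t)) → 1 + 22.79121·e^(−0.855t) = 3.20741
e^(−0.855t) = 0.096853 → t = ln(10.32488)/0.855 = 2.33456/0.855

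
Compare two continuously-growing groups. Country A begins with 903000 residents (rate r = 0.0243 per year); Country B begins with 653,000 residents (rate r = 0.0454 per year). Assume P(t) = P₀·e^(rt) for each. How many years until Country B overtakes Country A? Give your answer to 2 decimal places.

903000·e^(0.0243t) = 653000·e^(0.0454t)
903000/653000 = e^((0.0454 − 0.0243)t) → ln(1.38285) = 0.0211·t
t = 0.32415 / 0.0211

t ≈ 15.36 years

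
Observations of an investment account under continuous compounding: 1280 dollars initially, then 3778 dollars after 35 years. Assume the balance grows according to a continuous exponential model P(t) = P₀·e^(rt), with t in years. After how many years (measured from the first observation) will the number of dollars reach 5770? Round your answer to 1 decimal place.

t ≈ 48.7 years

r = ln(3778/1280) / 35 ≈ 0.030924 per year
t = ln(5770/1280) / r = 1.50581 / 0.030924 ≈ 48.694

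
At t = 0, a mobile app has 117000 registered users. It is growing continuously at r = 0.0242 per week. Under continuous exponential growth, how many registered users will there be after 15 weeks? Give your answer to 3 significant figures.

P(15) = 117000 · e^(0.0242·15) = 117000 · e^(0.363)
= 117000 · 1.43764 ≈ 168203.4

≈ 168,000 registered users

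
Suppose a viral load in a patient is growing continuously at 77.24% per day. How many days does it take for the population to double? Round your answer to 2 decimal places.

doubling time = ln(2) / |r| = 0.69315 / 0.7724

doubling time ≈ 0.90 days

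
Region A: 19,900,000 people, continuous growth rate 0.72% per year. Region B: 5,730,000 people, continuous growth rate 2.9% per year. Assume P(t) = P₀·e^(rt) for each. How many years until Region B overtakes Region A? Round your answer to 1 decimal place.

19900000·e^(0.0072t) = 5730000·e^(0.029t)
19900000/5730000 = e^((0.029 − 0.0072)t) → ln(3.47295) = 0.0218·t
t = 1.245 / 0.0218

t ≈ 57.1 years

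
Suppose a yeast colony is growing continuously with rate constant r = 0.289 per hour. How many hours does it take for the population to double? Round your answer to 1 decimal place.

doubling time = ln(2) / |r| = 0.69315 / 0.289

doubling time ≈ 2.4 hours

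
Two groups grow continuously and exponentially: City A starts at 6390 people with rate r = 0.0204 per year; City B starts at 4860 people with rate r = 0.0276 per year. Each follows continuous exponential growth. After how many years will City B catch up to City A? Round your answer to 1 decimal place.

6390·e^(0.0204t) = 4860·e^(0.0276t)
6390/4860 = e^((0.0276 − 0.0204)t) → ln(1.31481) = 0.0072·t
t = 0.2737 / 0.0072

t ≈ 38.0 years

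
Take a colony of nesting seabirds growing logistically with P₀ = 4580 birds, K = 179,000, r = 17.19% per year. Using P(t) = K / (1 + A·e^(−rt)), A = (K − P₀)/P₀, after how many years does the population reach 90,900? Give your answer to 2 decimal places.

t ≈ 21.36 years

A = (179000 − 4580)/4580 = 38.08297
90900 = 179000/(1 + 38.08297·e^(−0.1719t)) → 1 + 38.08297·e^(−0.1719t) = 1.9692
e^(−0.1719t) = 0.02545 → t = ln(39.29332)/0.1719 = 3.67105/0.1719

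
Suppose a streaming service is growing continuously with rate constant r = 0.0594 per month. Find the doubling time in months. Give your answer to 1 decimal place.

doubling time ≈ 11.7 months

doubling time = ln(2) / |r| = 0.69315 / 0.0594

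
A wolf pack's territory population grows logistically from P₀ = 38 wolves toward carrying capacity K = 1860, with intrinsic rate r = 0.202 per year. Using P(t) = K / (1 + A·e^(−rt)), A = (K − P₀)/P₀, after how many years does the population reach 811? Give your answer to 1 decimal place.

t ≈ 17.9 years

A = (1860 − 38)/38 = 47.94737
811 = 1860/(1 + 47.94737·e^(−0.202t)) → 1 + 47.94737·e^(−0.202t) = 2.29346
e^(−0.202t) = 0.026977 → t = ln(37.06894)/0.202 = 3.61278/0.202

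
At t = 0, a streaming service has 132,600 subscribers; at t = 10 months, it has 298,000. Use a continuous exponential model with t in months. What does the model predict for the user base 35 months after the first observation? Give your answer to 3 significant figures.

r = ln(298000/132600) / 10 ≈ 0.080976 per month
P(35) = 132600 · e^(0.080976·35) = 132600 · 17.01589 ≈ 2256306.6

≈ 2,260,000 subscribers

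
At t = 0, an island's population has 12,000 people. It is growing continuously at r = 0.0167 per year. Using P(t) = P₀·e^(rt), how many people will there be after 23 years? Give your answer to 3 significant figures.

≈ 17,600 people

P(23) = 12000 · e^(0.0167·23) = 12000 · e^(0.3841)
= 12000 · 1.46829 ≈ 17619.51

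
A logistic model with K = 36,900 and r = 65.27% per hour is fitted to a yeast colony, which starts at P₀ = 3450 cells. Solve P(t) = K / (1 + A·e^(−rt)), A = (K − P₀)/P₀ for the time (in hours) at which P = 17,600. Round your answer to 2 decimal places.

A = (36900 − 3450)/3450 = 9.69565
17600 = 36900/(1 + 9.69565·e^(−0.6527t)) → 1 + 9.69565·e^(−0.6527t) = 2.09659
e^(−0.6527t) = 0.113101 → t = ln(8.84163)/0.6527 = 2.17947/0.6527

t ≈ 3.34 hours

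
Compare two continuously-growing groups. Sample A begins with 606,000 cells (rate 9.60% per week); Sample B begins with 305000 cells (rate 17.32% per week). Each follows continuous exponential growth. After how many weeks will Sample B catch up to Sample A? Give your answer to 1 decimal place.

t ≈ 8.9 weeks

606000·e^(0.096t) = 305000·e^(0.1732t)
606000/305000 = e^((0.1732 − 0.096)t) → ln(1.98689) = 0.0772·t
t = 0.68657 / 0.0772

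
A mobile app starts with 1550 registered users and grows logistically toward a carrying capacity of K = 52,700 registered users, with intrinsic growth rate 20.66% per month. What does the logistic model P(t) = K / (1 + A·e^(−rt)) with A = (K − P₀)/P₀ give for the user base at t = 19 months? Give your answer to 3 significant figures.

≈ 31,900 registered users

A = (52700 − 1550)/1550 = 33
P(19) = 52700 / (1 + 33·e^(−0.2066·19)) = 52700 / (1 + 33·0.019734)
= 52700 / 1.65123 ≈ 31915.6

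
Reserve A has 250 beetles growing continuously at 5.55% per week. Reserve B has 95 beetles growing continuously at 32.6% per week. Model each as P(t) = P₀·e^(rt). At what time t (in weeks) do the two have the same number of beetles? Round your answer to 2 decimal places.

t ≈ 3.58 weeks

250·e^(0.0555t) = 95·e^(0.326t)
250/95 = e^((0.326 − 0.0555)t) → ln(2.63158) = 0.2705·t
t = 0.96758 / 0.2705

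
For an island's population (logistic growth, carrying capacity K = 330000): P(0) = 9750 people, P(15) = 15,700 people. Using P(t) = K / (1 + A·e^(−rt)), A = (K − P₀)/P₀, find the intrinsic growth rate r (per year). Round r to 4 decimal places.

r ≈ 0.0330 per year

A = (330000 − 9750)/9750 = 32.84615
15700 = 330000/(1 + 32.84615·e^(−r·15)) → e^(−15r) = (21.01911 − 1)/32.84615 = 0.609481
r = −ln(0.609481)/15 = 0.49515/15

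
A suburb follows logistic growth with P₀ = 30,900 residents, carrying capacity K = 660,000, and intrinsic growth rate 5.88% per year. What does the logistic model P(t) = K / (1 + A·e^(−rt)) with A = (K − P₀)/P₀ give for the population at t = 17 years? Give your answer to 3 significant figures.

A = (660000 − 30900)/30900 = 20.35922
P(17) = 660000 / (1 + 20.35922·e^(−0.0588·17)) = 660000 / (1 + 20.35922·0.368027)
= 660000 / 8.49274 ≈ 77713.47

≈ 77,700 residents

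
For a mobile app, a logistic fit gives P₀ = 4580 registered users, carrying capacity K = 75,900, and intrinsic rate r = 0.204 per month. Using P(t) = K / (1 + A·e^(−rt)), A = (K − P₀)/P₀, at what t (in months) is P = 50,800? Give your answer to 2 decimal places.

t ≈ 16.91 months

A = (75900 − 4580)/4580 = 15.57205
50800 = 75900/(1 + 15.57205·e^(−0.204t)) → 1 + 15.57205·e^(−0.204t) = 1.49409
e^(−0.204t) = 0.03173 → t = ln(31.51635)/0.204 = 3.45051/0.204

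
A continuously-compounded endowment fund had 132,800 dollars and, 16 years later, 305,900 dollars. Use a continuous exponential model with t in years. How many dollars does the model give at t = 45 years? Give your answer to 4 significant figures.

r = ln(305900/132800) / 16 ≈ 0.052151 per year
P(45) = 132800 · e^(0.052151·45) = 132800 · 10.45196 ≈ 1388020.14

≈ 1,388,000 dollars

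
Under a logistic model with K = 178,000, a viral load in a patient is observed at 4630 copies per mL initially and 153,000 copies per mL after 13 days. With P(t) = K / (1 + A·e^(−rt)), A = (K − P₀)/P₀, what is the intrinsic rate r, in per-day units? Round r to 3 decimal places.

r ≈ 0.418 per day

A = (178000 − 4630)/4630 = 37.44492
153000 = 178000/(1 + 37.44492·e^(−r·13)) → e^(−13r) = (1.1634 − 1)/37.44492 = 0.004364
r = −ln(0.004364)/13 = 5.43443/13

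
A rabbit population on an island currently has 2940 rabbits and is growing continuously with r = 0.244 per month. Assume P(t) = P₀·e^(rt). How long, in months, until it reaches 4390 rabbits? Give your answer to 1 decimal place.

4390 = 2940 · e^(0.244·t)
t = ln(4390/2940) / 0.244 = ln(1.4932) / 0.244 = 0.40092 / 0.244

t ≈ 1.6 months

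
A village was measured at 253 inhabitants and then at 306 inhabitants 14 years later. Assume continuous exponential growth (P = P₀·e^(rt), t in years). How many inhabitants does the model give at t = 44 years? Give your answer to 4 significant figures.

r = ln(306/253) / 14 ≈ 0.013585 per year
P(44) = 253 · e^(0.013585·44) = 253 · 1.81804 ≈ 459.96

≈ 460.0 inhabitants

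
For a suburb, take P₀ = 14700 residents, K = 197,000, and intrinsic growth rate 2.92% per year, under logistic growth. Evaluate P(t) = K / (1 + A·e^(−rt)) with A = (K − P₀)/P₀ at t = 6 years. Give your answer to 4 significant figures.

≈ 17,270 residents

A = (197000 − 14700)/14700 = 12.40136
P(6) = 197000 / (1 + 12.40136·e^(−0.0292·6)) = 197000 / (1 + 12.40136·0.839289)
= 197000 / 11.40833 ≈ 17268.09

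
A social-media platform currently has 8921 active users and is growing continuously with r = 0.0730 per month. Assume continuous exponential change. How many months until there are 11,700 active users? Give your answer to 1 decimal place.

11700 = 8921 · e^(0.073·t)
t = ln(11700/8921) / 0.073 = ln(1.31151) / 0.073 = 0.27118 / 0.073

t ≈ 3.7 months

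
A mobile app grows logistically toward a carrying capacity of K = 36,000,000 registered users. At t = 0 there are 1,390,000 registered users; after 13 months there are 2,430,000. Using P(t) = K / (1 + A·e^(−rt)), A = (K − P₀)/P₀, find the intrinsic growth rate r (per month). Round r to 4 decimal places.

A = (36000000 − 1390000)/1390000 = 24.89928
2430000 = 36000000/(1 + 24.89928·e^(−r·13)) → e^(−13r) = (14.81481 − 1)/24.89928 = 0.554828
r = −ln(0.554828)/13 = 0.5891/13

r ≈ 0.0453 per month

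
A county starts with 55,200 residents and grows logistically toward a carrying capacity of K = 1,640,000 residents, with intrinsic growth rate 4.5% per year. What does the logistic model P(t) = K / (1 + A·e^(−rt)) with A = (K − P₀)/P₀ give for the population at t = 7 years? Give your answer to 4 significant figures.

≈ 74,710 residents

A = (1640000 − 55200)/55200 = 28.71014
P(7) = 1640000 / (1 + 28.71014·e^(−0.045·7)) = 1640000 / (1 + 28.71014·0.729789)
= 1640000 / 21.95234 ≈ 74707.28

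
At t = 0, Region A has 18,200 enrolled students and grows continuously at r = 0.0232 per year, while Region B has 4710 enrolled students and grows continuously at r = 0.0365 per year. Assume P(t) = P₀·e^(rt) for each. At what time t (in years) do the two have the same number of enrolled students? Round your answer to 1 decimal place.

t ≈ 101.6 years

18200·e^(0.0232t) = 4710·e^(0.0365t)
18200/4710 = e^((0.0365 − 0.0232)t) → ln(3.86412) = 0.0133·t
t = 1.35173 / 0.0133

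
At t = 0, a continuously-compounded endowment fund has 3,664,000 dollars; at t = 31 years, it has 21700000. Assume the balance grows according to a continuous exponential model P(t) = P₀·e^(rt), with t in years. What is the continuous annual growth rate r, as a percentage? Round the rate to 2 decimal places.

r ≈ 5.74% per year

21700000 = 3664000 · e^(r·31)
e^(31r) = 21700000/3664000 = 5.92249
r = ln(5.92249) / 31 = 1.77876 / 31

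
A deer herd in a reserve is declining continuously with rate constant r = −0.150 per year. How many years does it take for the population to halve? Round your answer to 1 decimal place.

half-life = ln(2) / |r| = 0.69315 / 0.15

half-life ≈ 4.6 years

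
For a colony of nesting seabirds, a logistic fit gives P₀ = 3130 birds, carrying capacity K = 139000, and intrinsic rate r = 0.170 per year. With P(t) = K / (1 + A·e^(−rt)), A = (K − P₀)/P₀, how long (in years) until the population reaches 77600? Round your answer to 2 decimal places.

A = (139000 − 3130)/3130 = 43.40895
77600 = 139000/(1 + 43.40895·e^(−0.17t)) → 1 + 43.40895·e^(−0.17t) = 1.79124
e^(−0.17t) = 0.018228 → t = ln(54.86212)/0.17 = 4.00482/0.17

t ≈ 23.56 years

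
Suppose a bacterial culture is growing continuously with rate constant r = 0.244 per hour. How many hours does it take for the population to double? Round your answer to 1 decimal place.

doubling time ≈ 2.8 hours

doubling time = ln(2) / |r| = 0.69315 / 0.244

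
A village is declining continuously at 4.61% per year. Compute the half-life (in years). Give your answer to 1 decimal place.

half-life = ln(2) / |r| = 0.69315 / 0.0461

half-life ≈ 15.0 years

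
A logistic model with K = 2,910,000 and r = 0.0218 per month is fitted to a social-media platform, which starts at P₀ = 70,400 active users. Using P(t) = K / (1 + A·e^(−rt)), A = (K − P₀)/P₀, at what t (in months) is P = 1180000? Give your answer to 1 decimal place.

t ≈ 152.0 months

A = (2910000 − 70400)/70400 = 40.33523
1180000 = 2910000/(1 + 40.33523·e^(−0.0218t)) → 1 + 40.33523·e^(−0.0218t) = 2.4661
e^(−0.0218t) = 0.036348 → t = ln(27.51189)/0.0218 = 3.31462/0.0218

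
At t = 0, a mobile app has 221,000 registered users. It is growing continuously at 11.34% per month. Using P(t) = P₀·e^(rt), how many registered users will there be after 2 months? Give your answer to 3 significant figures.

P(2) = 221000 · e^(0.1134·2) = 221000 · e^(0.2268)
= 221000 · 1.25458 ≈ 277261.94

≈ 277,000 registered users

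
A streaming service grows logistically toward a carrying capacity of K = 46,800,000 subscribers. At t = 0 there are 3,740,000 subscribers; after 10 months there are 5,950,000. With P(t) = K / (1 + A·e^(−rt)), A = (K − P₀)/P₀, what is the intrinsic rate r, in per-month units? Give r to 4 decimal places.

r ≈ 0.0517 per month

A = (46800000 − 3740000)/3740000 = 11.51337
5950000 = 46800000/(1 + 11.51337·e^(−r·10)) → e^(−10r) = (7.86555 − 1)/11.51337 = 0.596311
r = −ln(0.596311)/10 = 0.51699/10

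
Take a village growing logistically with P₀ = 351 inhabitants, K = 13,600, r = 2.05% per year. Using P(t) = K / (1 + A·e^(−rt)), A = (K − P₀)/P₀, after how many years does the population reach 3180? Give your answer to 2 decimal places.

t ≈ 119.22 years

A = (13600 − 351)/351 = 37.74644
3180 = 13600/(1 + 37.74644·e^(−0.0205t)) → 1 + 37.74644·e^(−0.0205t) = 4.27673
e^(−0.0205t) = 0.086809 → t = ln(11.51955)/0.0205 = 2.44405/0.0205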